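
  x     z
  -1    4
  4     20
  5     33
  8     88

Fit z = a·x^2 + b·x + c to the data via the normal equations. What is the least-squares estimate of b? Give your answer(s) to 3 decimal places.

The normal system MᵀM·[a, b, c]ᵀ = Mᵀz is [[4978, 700, 106]; [700, 106, 16]; [106, 16, 4]]·[a, b, c]ᵀ = [6781, 945, 145]ᵀ.
Solving the 3×3 system (Gaussian elimination) gives a = 7559/4974, b = -2149/1658, c = 2891/2487.

b = -1.296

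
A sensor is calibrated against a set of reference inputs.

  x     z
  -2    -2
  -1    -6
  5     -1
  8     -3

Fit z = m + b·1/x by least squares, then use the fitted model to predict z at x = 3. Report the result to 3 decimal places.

Normal-equation sums: Σ1 = 4, Σ1/x = -47/40, Σ1/x·1/x = 2089/1600.
And Σz = -12, Σ1/x·z = 257/40.
Eliminating b: (2089/1600)·(row 1) − (-47/40)·(row 2) gives (6147/1600)·m = (2089/1600)·(-12) − (-47/40)·(257/40) = -12989/1600, so m = -12989/6147.
Then b = ((257/40) − (-47/40)·(-12989/6147))/(2089/1600) = 18560/6147.
At x = 3: ẑ = (-12989/6147)·(1) + (18560/6147)·(1/3) = -20407/18441.

ẑ = -1.107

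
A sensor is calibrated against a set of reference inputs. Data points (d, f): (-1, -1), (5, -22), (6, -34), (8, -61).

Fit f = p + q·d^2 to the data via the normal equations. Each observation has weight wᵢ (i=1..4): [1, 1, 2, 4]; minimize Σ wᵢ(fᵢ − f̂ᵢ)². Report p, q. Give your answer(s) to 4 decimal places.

p = 0.7314, q = -0.9629

Setting ∂/∂p … = 0 gives: 8·p + 354·q = -335;  354·p + 19602·q = -18615.
(Σwᵢ·1 = 8, Σwᵢ·d^2 = 354, Σwᵢ·d^2·d^2 = 19602, Σwᵢ·f = -335, Σwᵢ·d^2·f = -18615.)
Determinant 8·19602 − 354² = 31500.
p = ((-335)·19602 − 354·(-18615))/31500 = 128/175; q = (8·(-18615) − 354·(-335))/31500 = -337/350.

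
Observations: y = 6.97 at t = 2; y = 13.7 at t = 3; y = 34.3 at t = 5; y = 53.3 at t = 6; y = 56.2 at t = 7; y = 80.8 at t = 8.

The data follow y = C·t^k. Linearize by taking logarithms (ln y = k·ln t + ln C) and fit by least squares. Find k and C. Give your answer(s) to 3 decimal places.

Linearized form: ln y = k·ln t + ln C. From the 6 transformed points,
AᵀA = [[15.5987, 9.2183]; [9.2183, 6]], rhs = [34.0076, 20.4910]ᵀ  (here Σln t = 9.2183, Σ(ln t)² = 15.5987, Σln y = 20.4910, Σln t·ln y = 34.0076).
Δ = 15.5987·6 − (9.2183)² = 8.6152; k = (34.0076·6 − 9.2183·20.4910)/8.6152 = 1.75892, ln C = (15.5987·20.4910 − 9.2183·34.0076)/8.6152 = 0.71279, so C = exp(0.71279) = 2.03967.

k = 1.759, C = 2.040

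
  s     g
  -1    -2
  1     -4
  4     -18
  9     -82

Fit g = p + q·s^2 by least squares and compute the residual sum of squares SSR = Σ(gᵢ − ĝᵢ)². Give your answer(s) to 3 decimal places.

Setting ∂/∂p … = 0 gives: 4·p + 99·q = -106;  99·p + 6819·q = -6936.
(Σ1 = 4, Σs^2 = 99, Σs^2·s^2 = 6819, Σg = -106, Σs^2·g = -6936.)
Eliminating q: 6819·(row 1) − 99·(row 2) gives 17475·p = 6819·(-106) − 99·(-6936) = -36150, so p = -482/233.
Then q = ((-6936) − 99·(-482/233))/6819 = -230/233.
Residuals: 246/233, -220/233, -32/233, 6/233; SSR = 472/233.

SSR = 2.026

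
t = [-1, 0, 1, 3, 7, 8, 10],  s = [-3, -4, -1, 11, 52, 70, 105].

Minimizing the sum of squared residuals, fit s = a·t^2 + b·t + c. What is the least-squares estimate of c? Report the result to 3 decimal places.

With design matrix M, MᵀM = [[16580, 1882, 224]; [1882, 224, 28]; [224, 28, 7]] and Mᵀs = [17623, 2009, 230]ᵀ.
Inverting the 3×3 Gram matrix, [a, b, c]ᵀ = [12617/13658, 21725/13658, -146584/47803]ᵀ.

c = -3.066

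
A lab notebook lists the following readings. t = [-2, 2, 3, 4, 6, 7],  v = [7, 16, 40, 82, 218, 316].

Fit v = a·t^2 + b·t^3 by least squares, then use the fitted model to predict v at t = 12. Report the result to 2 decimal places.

v̂ = 1273.33

From the data, Σt^2·t^2 = 4066, Σt^2·t^3 = 25850, Σt^3·t^3 = 169258.
For Xᵀv: Σt^2·v = 25096, Σt^3·v = 161876.
XᵀX·[a, b]ᵀ = Xᵀv becomes [[4066, 25850]; [25850, 169258]]·[a, b]ᵀ = [25096, 161876]ᵀ.
det = 4066·169258 − 25850² = 19980528.
a = (25096·169258 − 25850·161876)/19980528 = 2633507/832522; b = (4066·161876 − 25850·25096)/19980528 = 394009/832522.
At t = 12: v̂ = (2633507/832522)·(144) + (394009/832522)·(1728) = 530036280/416261.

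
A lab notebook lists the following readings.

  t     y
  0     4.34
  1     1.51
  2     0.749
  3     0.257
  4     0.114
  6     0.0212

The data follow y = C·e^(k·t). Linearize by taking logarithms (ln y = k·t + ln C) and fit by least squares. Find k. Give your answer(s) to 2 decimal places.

Linearized form: ln y = k·t + ln C. From the 6 transformed points,
AᵀA = [[66.0000, 16.0000]; [16.0000, 6]], rhs = [-36.0507, -5.7930]ᵀ  (here Σt = 16.0000, Σ(t)² = 66.0000, Σln y = -5.7930, Σt·ln y = -36.0507).
Δ = 66.0000·6 − (16.0000)² = 140.0000; k = (-36.0507·6 − 16.0000·-5.7930)/140.0000 = -0.88297, ln C = (66.0000·-5.7930 − 16.0000·-36.0507)/140.0000 = 1.38909.

k = -0.88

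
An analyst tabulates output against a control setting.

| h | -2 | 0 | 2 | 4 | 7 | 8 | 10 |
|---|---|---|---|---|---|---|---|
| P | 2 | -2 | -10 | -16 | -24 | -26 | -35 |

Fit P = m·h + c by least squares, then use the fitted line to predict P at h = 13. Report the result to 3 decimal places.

P̂ = -42.699

With design matrix M, MᵀM = [[237, 29]; [29, 7]] and MᵀP = [-814, -111]ᵀ.
det = 237·7 − 29² = 818.
m = ((-814)·7 − 29·(-111))/818 = -2479/818; c = (237·(-111) − 29·(-814))/818 = -2701/818.
At h = 13: P̂ = (-2479/818)·(13) + (-2701/818)·(1) = -17464/409.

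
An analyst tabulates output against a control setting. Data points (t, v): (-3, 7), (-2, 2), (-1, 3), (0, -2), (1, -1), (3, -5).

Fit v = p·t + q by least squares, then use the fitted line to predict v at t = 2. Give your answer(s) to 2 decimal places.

v̂ = -3.60

With design matrix M, MᵀM = [[24, -2]; [-2, 6]] and Mᵀv = [-44, 4]ᵀ.
Determinant 24·6 − (-2)² = 140.
p = ((-44)·6 − (-2)·4)/140 = -64/35; q = (24·4 − (-2)·(-44))/140 = 2/35.
At t = 2: v̂ = (-64/35)·(2) + (2/35)·(1) = -18/5.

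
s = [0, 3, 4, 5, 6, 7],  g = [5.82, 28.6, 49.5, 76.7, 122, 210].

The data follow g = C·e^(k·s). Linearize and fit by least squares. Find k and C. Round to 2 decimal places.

Taking logs, ln g = k·s + ln C, so regress ln g on s.
Sums: Σs = 25.0000, Σ(s)² = 135.0000, Σln g = 23.5077, Σs·ln g = 113.6215.
Normal system: [[135.0000, 25.0000]; [25.0000, 6]]·[k, ln C]ᵀ = [113.6215, 23.5077]ᵀ.
Δ = 135.0000·6 − (25.0000)² = 185.0000; k = (113.6215·6 − 25.0000·23.5077)/185.0000 = 0.50830, ln C = (135.0000·23.5077 − 25.0000·113.6215)/185.0000 = 1.80002, so C = exp(1.80002) = 6.04976.

k = 0.51, C = 6.05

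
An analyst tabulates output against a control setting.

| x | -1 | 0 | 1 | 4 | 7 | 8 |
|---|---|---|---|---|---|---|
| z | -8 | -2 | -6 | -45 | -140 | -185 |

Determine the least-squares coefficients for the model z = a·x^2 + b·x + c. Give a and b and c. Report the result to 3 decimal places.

From the data, Σx^2·x^2 = 6755, Σx^2·x = 919, Σx^2 = 131, Σx·x = 131, Σx = 19, Σ1 = 6.
For Mᵀz: Σx^2·z = -19434, Σx·z = -2638, Σz = -386.
Solving the 3×3 system (Gaussian elimination) gives a = -3953/1302, b = 52861/32550, c = -17294/5425.

a = -3.036, b = 1.624, c = -3.188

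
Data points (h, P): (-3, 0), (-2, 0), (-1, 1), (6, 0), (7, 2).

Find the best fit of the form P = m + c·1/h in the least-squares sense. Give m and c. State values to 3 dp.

With design matrix X, XᵀX = [[5, -32/21]; [-32/21, 1243/882]] and XᵀP = [3, -5/7]ᵀ.
Eliminating c: (1243/882)·(row 1) − (-32/21)·(row 2) gives (463/98)·m = (1243/882)·3 − (-32/21)·(-5/7) = 923/294, so m = 923/1389.
Then c = ((-5/7) − (-32/21)·(923/1389))/(1243/882) = 98/463.

m = 0.665, c = 0.212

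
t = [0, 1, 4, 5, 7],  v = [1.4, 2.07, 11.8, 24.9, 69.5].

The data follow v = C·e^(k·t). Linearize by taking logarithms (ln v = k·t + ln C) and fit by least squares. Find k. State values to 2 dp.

With ln vᵢ as the transformed response and tᵢ as the regressor:
XᵀX = [[91.0000, 17.0000]; [17.0000, 5]], rhs = [56.3636, 10.9883]ᵀ  (here Σt = 17.0000, Σ(t)² = 91.0000, Σln v = 10.9883, Σt·ln v = 56.3636).
Δ = 91.0000·5 − (17.0000)² = 166.0000; k = (56.3636·5 − 17.0000·10.9883)/166.0000 = 0.57239, ln C = (91.0000·10.9883 − 17.0000·56.3636)/166.0000 = 0.25154.

k = 0.57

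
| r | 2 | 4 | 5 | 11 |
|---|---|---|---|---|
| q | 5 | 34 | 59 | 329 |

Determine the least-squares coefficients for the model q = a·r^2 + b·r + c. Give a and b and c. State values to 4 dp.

Compute the Gram sums: Σr^2·r^2 = 15538, Σr^2·r = 1528, Σr^2 = 166, Σr·r = 166, Σr = 22, Σ1 = 4.
Right-hand side: Σr^2·q = 41848, Σr·q = 4060, Σq = 427.
So MᵀM·[a, b, c]ᵀ = Mᵀq: [[15538, 1528, 166]; [1528, 166, 22]; [166, 22, 4]]·[a, b, c]ᵀ = [41848, 4060, 427]ᵀ.
Row-reducing yields a = 737/244, b = -3961/1220, c = -907/1220.

a = 3.0205, b = -3.2467, c = -0.7434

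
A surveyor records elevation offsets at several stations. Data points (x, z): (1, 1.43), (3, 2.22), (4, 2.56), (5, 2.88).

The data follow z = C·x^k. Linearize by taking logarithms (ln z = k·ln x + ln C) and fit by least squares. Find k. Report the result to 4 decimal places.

Linearized form: ln z = k·ln x + ln C. From the 4 transformed points,
XᵀX = [[5.7191, 4.0943]; [4.0943, 4]], rhs = [3.8817, 3.1530]ᵀ  (here Σln x = 4.0943, Σ(ln x)² = 5.7191, Σln z = 3.1530, Σln x·ln z = 3.8817).
Solving (det = 6.1125): k = 0.42822, ln C = 0.34992.

k = 0.4282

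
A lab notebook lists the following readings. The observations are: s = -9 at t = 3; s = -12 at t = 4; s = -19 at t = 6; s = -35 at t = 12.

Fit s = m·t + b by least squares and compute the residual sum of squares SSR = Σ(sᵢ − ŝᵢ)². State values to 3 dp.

SSR = 1.262

Setting ∂/∂m … = 0 gives: 205·m + 25·b = -609;  25·m + 4·b = -75.
Δ = 205·4 − 25² = 195.
m = ((-609)·4 − 25·(-75))/195 = -187/65; b = (205·(-75) − 25·(-609))/195 = -10/13.
Residuals: 2/5, 18/65, -63/65, 19/65; SSR = 82/65.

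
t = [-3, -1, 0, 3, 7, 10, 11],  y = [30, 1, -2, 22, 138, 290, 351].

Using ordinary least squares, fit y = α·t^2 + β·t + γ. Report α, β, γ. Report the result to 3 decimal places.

MᵀM·[α, β, γ]ᵀ = Mᵀy reads: 27205·α + 2673·β + 289·γ = 78702;  2673·α + 289·β + 27·γ = 7702;  289·α + 27·β + 7·γ = 830.
Solving the 3×3 system (Gaussian elimination) gives α = 2101618/691509, β = -293444/230503, γ = -1378024/691509.

α = 3.039, β = -1.273, γ = -1.993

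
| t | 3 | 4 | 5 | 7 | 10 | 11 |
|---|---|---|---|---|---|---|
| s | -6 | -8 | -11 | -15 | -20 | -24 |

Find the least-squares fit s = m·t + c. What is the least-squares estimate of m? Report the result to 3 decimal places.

m = -2.138

From the data, Σt·t = 320, Σt = 40, Σ1 = 6.
And Σt·s = -674, Σs = -84.
So AᵀA·[m, c]ᵀ = Aᵀs: [[320, 40]; [40, 6]]·[m, c]ᵀ = [-674, -84]ᵀ.
Eliminating c: 6·(row 1) − 40·(row 2) gives 320·m = 6·(-674) − 40·(-84) = -684, so m = -171/80.
Then c = ((-84) − 40·(-171/80))/6 = 1/4.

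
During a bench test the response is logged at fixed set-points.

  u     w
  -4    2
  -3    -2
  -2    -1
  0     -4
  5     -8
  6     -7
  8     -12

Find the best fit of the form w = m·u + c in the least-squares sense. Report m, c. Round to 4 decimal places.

m = -0.9468, c = -3.2188

Normal-equation sums: Σu·u = 154, Σu = 10, Σ1 = 7.
And Σu·w = -178, Σw = -32.
AᵀA·[m, c]ᵀ = Aᵀw becomes [[154, 10]; [10, 7]]·[m, c]ᵀ = [-178, -32]ᵀ.
Determinant 154·7 − 10² = 978.
m = ((-178)·7 − 10·(-32))/978 = -463/489; c = (154·(-32) − 10·(-178))/978 = -1574/489.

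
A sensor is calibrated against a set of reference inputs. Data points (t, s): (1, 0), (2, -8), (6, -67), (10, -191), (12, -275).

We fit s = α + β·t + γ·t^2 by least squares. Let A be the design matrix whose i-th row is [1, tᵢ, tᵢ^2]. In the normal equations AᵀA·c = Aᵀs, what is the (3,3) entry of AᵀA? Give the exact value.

Row 3 ↔ basis t^2, column 3 ↔ basis t^2, so (AᵀA)_{3,3} = Σᵢ (t^2)·(t^2) = (1)·(1) + (4)·(4) + (36)·(36) + (100)·(100) + (144)·(144) = 32049.

32049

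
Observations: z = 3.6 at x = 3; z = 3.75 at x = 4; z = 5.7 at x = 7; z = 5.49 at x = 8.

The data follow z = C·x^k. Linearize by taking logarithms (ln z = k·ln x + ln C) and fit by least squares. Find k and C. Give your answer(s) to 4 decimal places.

k = 0.5083, C = 1.9821

With ln zᵢ as the transformed response and ln xᵢ as the regressor:
Σln x = 6.5103, Σ(ln x)² = 11.2394, Σln z = 6.0461, Σln x·ln z = 10.1675.
Normal system: [[11.2394, 6.5103]; [6.5103, 4]]·[k, ln C]ᵀ = [10.1675, 6.0461]ᵀ.
Solving (det = 2.5742): k = 0.50833, ln C = 0.68418, so C = exp(0.68418) = 1.98215.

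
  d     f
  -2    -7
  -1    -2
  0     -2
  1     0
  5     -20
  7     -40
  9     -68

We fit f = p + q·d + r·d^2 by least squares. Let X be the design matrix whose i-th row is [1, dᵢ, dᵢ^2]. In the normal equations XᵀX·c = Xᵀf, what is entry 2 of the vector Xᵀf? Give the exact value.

Entry 2 ↔ basis d, so (Xᵀf)_{2} = Σᵢ (d)·fᵢ = (-2)·(-7) + (-1)·(-2) + (0)·(-2) + (1)·(0) + (5)·(-20) + (7)·(-40) + (9)·(-68) = -976.

-976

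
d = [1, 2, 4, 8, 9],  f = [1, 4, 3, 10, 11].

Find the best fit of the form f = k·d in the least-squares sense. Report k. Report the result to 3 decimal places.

k = 1.205

Forming MᵀM = [[166]] and Mᵀf = [200]ᵀ gives MᵀM·[k]ᵀ = Mᵀf.
k = 200/166 = 1.20482.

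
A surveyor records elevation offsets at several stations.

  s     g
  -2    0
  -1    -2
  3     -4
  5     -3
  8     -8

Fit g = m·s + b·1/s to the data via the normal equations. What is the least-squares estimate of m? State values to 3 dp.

XᵀX·[m, b]ᵀ = Xᵀg reads: 103·m + 5·b = -89;  5·m + (20401/14400)·b = -14/15.
(Σs·s = 103, Σs·1/s = 5, Σ1/s·1/s = 20401/14400, Σs·g = -89, Σ1/s·g = -14/15.)
Determinant 103·(20401/14400) − 5² = 1741303/14400.
m = ((-89)·(20401/14400) − 5·(-14/15))/(1741303/14400) = -1748489/1741303; b = (103·(-14/15) − 5·(-89))/(1741303/14400) = 5023680/1741303.

m = -1.004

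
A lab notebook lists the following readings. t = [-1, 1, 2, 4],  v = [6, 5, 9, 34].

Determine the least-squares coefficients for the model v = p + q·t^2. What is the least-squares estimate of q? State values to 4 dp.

q = 1.9216

Forming AᵀA = [[4, 22]; [22, 274]] and Aᵀv = [54, 591]ᵀ gives AᵀA·[p, q]ᵀ = Aᵀv.
det = 4·274 − 22² = 612.
p = (54·274 − 22·591)/612 = 299/102; q = (4·591 − 22·54)/612 = 98/51.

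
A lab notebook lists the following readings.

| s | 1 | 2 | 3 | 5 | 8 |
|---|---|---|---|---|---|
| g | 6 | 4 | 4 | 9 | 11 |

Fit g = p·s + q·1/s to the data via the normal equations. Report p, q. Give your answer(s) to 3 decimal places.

p = 1.346, q = 4.080

Sums needed: Σs·s = 103, Σs·1/s = 5, Σ1/s·1/s = 20401/14400.
And Σs·g = 159, Σ1/s·g = 1501/120.
So MᵀM·[p, q]ᵀ = Mᵀg: [[103, 5]; [5, 20401/14400]]·[p, q]ᵀ = [159, 1501/120]ᵀ.
Determinant 103·(20401/14400) − 5² = 1741303/14400.
p = (159·(20401/14400) − 5·(1501/120))/(1741303/14400) = 2343159/1741303; q = (103·(1501/120) − 5·159)/(1741303/14400) = 7104360/1741303.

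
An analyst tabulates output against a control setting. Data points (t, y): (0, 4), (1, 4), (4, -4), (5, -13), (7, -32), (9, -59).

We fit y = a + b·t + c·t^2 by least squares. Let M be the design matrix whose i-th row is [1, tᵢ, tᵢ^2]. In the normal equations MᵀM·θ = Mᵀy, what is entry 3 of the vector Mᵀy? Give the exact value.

-6732

Entry 3 ↔ basis t^2, so (Mᵀy)_{3} = Σᵢ (t^2)·yᵢ = (0)·(4) + (1)·(4) + (16)·(-4) + (25)·(-13) + (49)·(-32) + (81)·(-59) = -6732.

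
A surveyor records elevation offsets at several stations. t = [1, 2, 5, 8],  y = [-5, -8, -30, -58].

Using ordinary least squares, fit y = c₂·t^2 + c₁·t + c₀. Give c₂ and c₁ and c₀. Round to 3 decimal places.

With design matrix X, XᵀX = [[4738, 646, 94]; [646, 94, 16]; [94, 16, 4]] and Xᵀy = [-4499, -635, -101]ᵀ.
Row-reducing yields c₂ = -31/66, c₁ = -191/55, c₀ = -53/165.

c₂ = -0.470, c₁ = -3.473, c₀ = -0.321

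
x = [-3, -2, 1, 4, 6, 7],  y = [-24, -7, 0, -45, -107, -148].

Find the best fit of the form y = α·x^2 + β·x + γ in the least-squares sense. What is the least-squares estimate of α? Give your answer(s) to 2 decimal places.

The normal equations are: 4051·α + 589·β + 115·γ = -12068;  589·α + 115·β + 13·γ = -1772;  115·α + 13·β + 6·γ = -331.
Inverting the 3×3 Gram matrix, [α, β, γ]ᵀ = [-5773/1870, -123/1870, 3877/935]ᵀ.

α = -3.09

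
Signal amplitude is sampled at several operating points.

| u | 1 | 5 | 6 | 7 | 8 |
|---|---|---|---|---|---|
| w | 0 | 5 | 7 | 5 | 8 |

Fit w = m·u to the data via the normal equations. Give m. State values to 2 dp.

m = 0.95

Normal-equation sums: Σu·u = 175.
Moment sums: Σu·w = 166.
Hence m = 166 / 175 ≈ 0.948571.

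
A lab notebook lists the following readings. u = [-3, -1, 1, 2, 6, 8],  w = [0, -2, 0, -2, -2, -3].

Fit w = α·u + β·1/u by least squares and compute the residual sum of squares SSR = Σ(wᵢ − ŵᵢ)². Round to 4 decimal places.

Compute the Gram sums: Σu·u = 115, Σu·1/u = 6, Σ1/u·1/u = 1385/576.
For Xᵀw: Σu·w = -38, Σ1/u·w = 7/24.
So XᵀX·[α, β]ᵀ = Xᵀw: [[115, 6]; [6, 1385/576]]·[α, β]ᵀ = [-38, 7/24]ᵀ.
Δ = 115·(1385/576) − 6² = 138539/576.
α = ((-38)·(1385/576) − 6·(7/24))/(138539/576) = -53638/138539; β = (115·(7/24) − 6·(-38))/(138539/576) = 150648/138539.
Residuals: -110698/138539, -1652/1271, -890/1271, -245126/138539, 19642/138539, -5344/138539; SSR = 827136/138539.

SSR = 5.9704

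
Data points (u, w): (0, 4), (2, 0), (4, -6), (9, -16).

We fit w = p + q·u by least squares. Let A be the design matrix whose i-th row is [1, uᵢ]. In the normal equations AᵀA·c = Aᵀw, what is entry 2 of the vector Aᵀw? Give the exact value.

-168

Entry 2 ↔ basis u, so (Aᵀw)_{2} = Σᵢ (u)·wᵢ = (0)·(4) + (2)·(0) + (4)·(-6) + (9)·(-16) = -168.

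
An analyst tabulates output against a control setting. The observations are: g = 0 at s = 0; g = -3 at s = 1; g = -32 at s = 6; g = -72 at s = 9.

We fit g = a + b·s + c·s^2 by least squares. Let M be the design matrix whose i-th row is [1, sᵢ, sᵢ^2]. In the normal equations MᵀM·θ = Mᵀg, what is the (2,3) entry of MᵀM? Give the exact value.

946

Row 2 ↔ basis s, column 3 ↔ basis s^2, so (MᵀM)_{2,3} = Σᵢ (s)·(s^2) = (0)·(0) + (1)·(1) + (6)·(36) + (9)·(81) = 946.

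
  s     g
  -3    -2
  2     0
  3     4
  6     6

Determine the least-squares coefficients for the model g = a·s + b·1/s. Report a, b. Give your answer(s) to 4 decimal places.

a = 1.1538, b = -3.2308

Entries of AᵀA: Σs·s = 58, Σs·1/s = 4, Σ1/s·1/s = 1/2.
Right-hand side: Σs·g = 54, Σ1/s·g = 3.
Normal equations: [[58, 4]; [4, 1/2]]·[a, b]ᵀ = [54, 3]ᵀ.
Δ = 58·(1/2) − 4² = 13.
a = (54·(1/2) − 4·3)/13 = 15/13; b = (58·3 − 4·54)/13 = -42/13.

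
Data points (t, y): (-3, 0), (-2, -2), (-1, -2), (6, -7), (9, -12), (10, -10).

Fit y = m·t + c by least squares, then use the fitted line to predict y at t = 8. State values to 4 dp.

The normal system MᵀM·[m, c]ᵀ = Mᵀy is [[231, 19]; [19, 6]]·[m, c]ᵀ = [-244, -33]ᵀ.
Δ = 231·6 − 19² = 1025.
m = ((-244)·6 − 19·(-33))/1025 = -837/1025; c = (231·(-33) − 19·(-244))/1025 = -2987/1025.
At t = 8: ŷ = (-837/1025)·(8) + (-2987/1025)·(1) = -9683/1025.

ŷ = -9.4468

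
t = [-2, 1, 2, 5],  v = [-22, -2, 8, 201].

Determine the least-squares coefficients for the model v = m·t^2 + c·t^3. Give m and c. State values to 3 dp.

Entries of XᵀX: Σt^2·t^2 = 658, Σt^2·t^3 = 3126, Σt^3·t^3 = 15754.
Moment sums: Σt^2·v = 4967, Σt^3·v = 25363.
XᵀX·[m, c]ᵀ = Xᵀv becomes [[658, 3126]; [3126, 15754]]·[m, c]ᵀ = [4967, 25363]ᵀ.
Eliminating c: 15754·(row 1) − 3126·(row 2) gives 594256·m = 15754·4967 − 3126·25363 = -1034620, so m = -258655/148564.
Then c = (25363 − 3126·(-258655/148564))/15754 = 290503/148564.

m = -1.741, c = 1.955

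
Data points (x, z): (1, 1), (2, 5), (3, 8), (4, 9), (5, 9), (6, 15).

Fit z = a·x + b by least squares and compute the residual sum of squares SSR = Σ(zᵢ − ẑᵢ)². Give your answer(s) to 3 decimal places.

SSR = 10.419

From the data, Σx·x = 91, Σx = 21, Σ1 = 6.
Moment sums: Σx·z = 206, Σz = 47.
So MᵀM·[a, b]ᵀ = Mᵀz: [[91, 21]; [21, 6]]·[a, b]ᵀ = [206, 47]ᵀ.
Δ = 91·6 − 21² = 105.
a = (206·6 − 21·47)/105 = 83/35; b = (91·47 − 21·206)/105 = -7/15.
Residuals: -19/21, 76/105, 142/105, -2/105, -251/105, 26/21; SSR = 1094/105.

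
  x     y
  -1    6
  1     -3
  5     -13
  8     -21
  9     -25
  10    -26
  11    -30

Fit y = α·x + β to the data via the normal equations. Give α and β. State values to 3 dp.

α = -2.864, β = 1.591

Forming MᵀM = [[393, 43]; [43, 7]] and Mᵀy = [-1057, -112]ᵀ gives MᵀM·[α, β]ᵀ = Mᵀy.
Δ = 393·7 − 43² = 902.
α = ((-1057)·7 − 43·(-112))/902 = -63/22; β = (393·(-112) − 43·(-1057))/902 = 35/22.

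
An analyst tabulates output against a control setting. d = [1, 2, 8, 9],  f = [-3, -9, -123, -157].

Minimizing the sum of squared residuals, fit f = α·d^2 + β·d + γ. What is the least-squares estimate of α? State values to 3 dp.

α = -2.000

Entries of AᵀA: Σd^2·d^2 = 10674, Σd^2·d = 1250, Σd^2 = 150, Σd·d = 150, Σd = 20, Σ1 = 4.
Moment sums: Σd^2·f = -20628, Σd·f = -2418, Σf = -292.
Normal equations: [[10674, 1250, 150]; [1250, 150, 20]; [150, 20, 4]]·[α, β, γ]ᵀ = [-20628, -2418, -292]ᵀ.
Row-reducing yields α = -2, β = 21/25, γ = -11/5.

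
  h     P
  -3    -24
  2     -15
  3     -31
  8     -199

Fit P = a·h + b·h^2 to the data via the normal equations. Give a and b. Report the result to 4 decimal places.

The normal equations are: 86·a + 520·b = -1643;  520·a + 4274·b = -13291.
(Σh·h = 86, Σh·h^2 = 520, Σh^2·h^2 = 4274, Σh·P = -1643, Σh^2·P = -13291.)
Δ = 86·4274 − 520² = 97164.
a = ((-1643)·4274 − 520·(-13291))/97164 = -6159/5398; b = (86·(-13291) − 520·(-1643))/97164 = -16037/5398.

a = -1.1410, b = -2.9709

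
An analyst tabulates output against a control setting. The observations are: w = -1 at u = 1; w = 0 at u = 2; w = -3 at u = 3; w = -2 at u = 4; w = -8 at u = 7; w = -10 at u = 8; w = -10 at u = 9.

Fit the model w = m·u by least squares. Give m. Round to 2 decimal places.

Compute the Gram sums: Σu·u = 224.
Right-hand side: Σu·w = -244.
Normal equations: [[224]]·[m]ᵀ = [-244]ᵀ.
m = (-244)/224 = -1.08929.

m = -1.09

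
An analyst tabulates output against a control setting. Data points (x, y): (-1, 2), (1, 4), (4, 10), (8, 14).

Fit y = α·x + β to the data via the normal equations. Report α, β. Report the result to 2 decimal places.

Compute the Gram sums: Σx·x = 82, Σx = 12, Σ1 = 4.
Right-hand side: Σx·y = 154, Σy = 30.
Determinant 82·4 − 12² = 184.
α = (154·4 − 12·30)/184 = 32/23; β = (82·30 − 12·154)/184 = 153/46.

α = 1.39, β = 3.33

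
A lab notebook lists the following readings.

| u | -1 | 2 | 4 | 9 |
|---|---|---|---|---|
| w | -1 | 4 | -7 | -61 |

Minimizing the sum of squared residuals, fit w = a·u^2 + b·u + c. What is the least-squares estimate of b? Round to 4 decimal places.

b = 2.0009

From the data, Σu^2·u^2 = 6834, Σu^2·u = 800, Σu^2 = 102, Σu·u = 102, Σu = 14, Σ1 = 4.
For Mᵀw: Σu^2·w = -5038, Σu·w = -568, Σw = -65.
Inverting the 3×3 Gram matrix, [a, b, c]ᵀ = [-1133/1124, 2249/1124, 2755/1124]ᵀ.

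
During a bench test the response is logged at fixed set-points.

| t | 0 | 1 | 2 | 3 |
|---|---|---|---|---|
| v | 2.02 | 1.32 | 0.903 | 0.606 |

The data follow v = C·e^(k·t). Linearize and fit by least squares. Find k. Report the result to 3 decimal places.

k = -0.399

Linearized form: ln v = k·t + ln C. From the 4 transformed points,
Σt = 6.0000, Σ(t)² = 14.0000, Σln v = 0.3778, Σt·ln v = -1.4291.
Equations: 14.0000·k + 6.0000·ln C = -1.4291;  6.0000·k + 4·ln C = 0.3778.
Δ = 14.0000·4 − (6.0000)² = 20.0000; k = (-1.4291·4 − 6.0000·0.3778)/20.0000 = -0.39916, ln C = (14.0000·0.3778 − 6.0000·-1.4291)/20.0000 = 0.69319.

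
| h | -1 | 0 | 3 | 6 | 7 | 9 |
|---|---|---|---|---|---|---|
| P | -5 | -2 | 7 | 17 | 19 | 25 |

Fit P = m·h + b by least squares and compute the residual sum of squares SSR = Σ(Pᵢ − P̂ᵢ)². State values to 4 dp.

SSR = 0.7833

Forming MᵀM = [[176, 24]; [24, 6]] and MᵀP = [486, 61]ᵀ gives MᵀM·[m, b]ᵀ = MᵀP.
det = 176·6 − 24² = 480.
m = (486·6 − 24·61)/480 = 121/40; b = (176·61 − 24·486)/480 = -29/15.
Residuals: -1/24, -1/15, -17/120, 47/60, -29/120, -7/24; SSR = 47/60.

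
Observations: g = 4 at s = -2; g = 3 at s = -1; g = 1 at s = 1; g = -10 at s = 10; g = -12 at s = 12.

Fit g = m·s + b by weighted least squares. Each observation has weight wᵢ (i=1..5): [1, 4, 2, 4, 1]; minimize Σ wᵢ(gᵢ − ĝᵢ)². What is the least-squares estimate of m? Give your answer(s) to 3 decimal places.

m = -1.177

The normal equations are: 554·m + 48·b = -562;  48·m + 12·b = -34.
Eliminating b: 12·(row 1) − 48·(row 2) gives 4344·m = 12·(-562) − 48·(-34) = -5112, so m = -213/181.
Then b = ((-34) − 48·(-213/181))/12 = 2035/1086.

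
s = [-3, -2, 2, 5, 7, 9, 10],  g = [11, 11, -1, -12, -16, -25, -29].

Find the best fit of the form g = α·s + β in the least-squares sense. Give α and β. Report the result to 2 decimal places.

Forming MᵀM = [[272, 28]; [28, 7]] and Mᵀg = [-744, -61]ᵀ gives MᵀM·[α, β]ᵀ = Mᵀg.
Eliminating β: 7·(row 1) − 28·(row 2) gives 1120·α = 7·(-744) − 28·(-61) = -3500, so α = -25/8.
Then β = ((-61) − 28·(-25/8))/7 = 53/14.

α = -3.13, β = 3.79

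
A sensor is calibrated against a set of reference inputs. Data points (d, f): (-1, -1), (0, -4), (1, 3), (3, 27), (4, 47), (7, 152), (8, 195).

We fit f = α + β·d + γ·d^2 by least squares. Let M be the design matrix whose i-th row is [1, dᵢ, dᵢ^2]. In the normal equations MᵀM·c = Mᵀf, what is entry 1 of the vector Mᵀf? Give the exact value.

Entry 1 ↔ basis 1, so (Mᵀf)_{1} = Σᵢ fᵢ = (1)·(-1) + (1)·(-4) + (1)·(3) + (1)·(27) + (1)·(47) + (1)·(152) + (1)·(195) = 419.

419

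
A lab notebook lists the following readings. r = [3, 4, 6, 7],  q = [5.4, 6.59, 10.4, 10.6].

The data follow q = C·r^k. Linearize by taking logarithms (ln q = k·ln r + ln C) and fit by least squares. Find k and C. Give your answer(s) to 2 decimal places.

With ln qᵢ as the transformed response and ln rᵢ as the regressor:
Σln r = 6.2226, Σ(ln r)² = 10.1257, Σln q = 8.2746, Σln r·ln q = 13.2566.
Normal system: [[10.1257, 6.2226]; [6.2226, 4]]·[k, ln C]ᵀ = [13.2566, 8.2746]ᵀ.
Δ = 10.1257·4 − (6.2226)² = 1.7825; k = (13.2566·4 − 6.2226·8.2746)/1.7825 = 0.86227, ln C = (10.1257·8.2746 − 6.2226·13.2566)/1.7825 = 0.72726, so C = exp(0.72726) = 2.06941.

k = 0.86, C = 2.07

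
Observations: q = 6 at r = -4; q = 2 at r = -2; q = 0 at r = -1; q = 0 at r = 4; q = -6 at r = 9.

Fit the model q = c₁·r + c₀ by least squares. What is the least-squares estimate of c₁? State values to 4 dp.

c₁ = -0.7617

Sums needed: Σr·r = 118, Σr = 6, Σ1 = 5.
And Σr·q = -82, Σq = 2.
Determinant 118·5 − 6² = 554.
c₁ = ((-82)·5 − 6·2)/554 = -211/277; c₀ = (118·2 − 6·(-82))/554 = 364/277.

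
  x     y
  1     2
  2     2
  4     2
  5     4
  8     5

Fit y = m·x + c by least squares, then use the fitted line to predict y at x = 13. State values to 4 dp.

ŷ = 7.2000

Setting ∂/∂m … = 0 gives: 110·m + 20·c = 74;  20·m + 5·c = 15.
(Σx·x = 110, Σx = 20, Σ1 = 5, Σx·y = 74, Σy = 15.)
Δ = 110·5 − 20² = 150.
m = (74·5 − 20·15)/150 = 7/15; c = (110·15 − 20·74)/150 = 17/15.
At x = 13: ŷ = (7/15)·(13) + (17/15)·(1) = 36/5.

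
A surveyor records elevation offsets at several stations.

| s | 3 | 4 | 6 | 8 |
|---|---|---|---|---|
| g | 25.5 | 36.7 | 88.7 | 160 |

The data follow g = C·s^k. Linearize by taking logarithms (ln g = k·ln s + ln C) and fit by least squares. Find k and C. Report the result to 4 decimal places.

Let Y = ln g. Fitting Y = k·ln s + ln C by least squares:
Σln s = 6.3561, Σ(ln s)² = 10.6632, Σln g = 16.4019, Σln s·ln g = 27.1426.
Normal system: [[10.6632, 6.3561]; [6.3561, 4]]·[k, ln C]ᵀ = [27.1426, 16.4019]ᵀ.
Slope k = (n·Σln s·ln g − Σln s·Σln g)/(n·Σ(ln s)² − (Σln s)²) = (4·27.1426 − 6.3561·16.4019)/2.2529 = 1.91677; ln C = (Σln g − k·Σln s)/n = 1.05467, so C = exp(1.05467) = 2.87103.

k = 1.9168, C = 2.8710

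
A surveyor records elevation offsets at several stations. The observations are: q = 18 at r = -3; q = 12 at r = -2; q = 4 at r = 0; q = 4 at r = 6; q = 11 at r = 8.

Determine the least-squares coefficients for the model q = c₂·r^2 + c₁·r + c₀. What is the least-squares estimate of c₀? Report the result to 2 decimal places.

c₀ = 4.20

From the data, Σr^2·r^2 = 5489, Σr^2·r = 693, Σr^2 = 113, Σr·r = 113, Σr = 9, Σ1 = 5.
Moment sums: Σr^2·q = 1058, Σr·q = 34, Σq = 49.
AᵀA·[c₂, c₁, c₀]ᵀ = Aᵀq becomes [[5489, 693, 113]; [693, 113, 9]; [113, 9, 5]]·[c₂, c₁, c₀]ᵀ = [1058, 34, 49]ᵀ.
Solving the 3×3 system (Gaussian elimination) gives c₂ = 27193/55524, c₁ = -56209/18508, c₀ = 116551/27762.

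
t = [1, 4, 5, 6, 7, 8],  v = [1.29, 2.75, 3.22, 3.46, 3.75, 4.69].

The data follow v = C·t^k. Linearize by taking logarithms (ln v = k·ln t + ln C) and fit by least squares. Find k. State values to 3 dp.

Let Y = ln v. Fitting Y = k·ln t + ln C by least squares:
XᵀX = [[15.8331, 8.8128]; [8.8128, 6]], rhs = [11.2941, 6.5441]ᵀ  (here Σln t = 8.8128, Σ(ln t)² = 15.8331, Σln v = 6.5441, Σln t·ln v = 11.2941).
Slope k = (n·Σln t·ln v − Σln t·Σln v)/(n·Σ(ln t)² − (Σln t)²) = (6·11.2941 − 8.8128·6.5441)/17.3327 = 0.58230; ln C = (Σln v − k·Σln t)/n = 0.23539.

k = 0.582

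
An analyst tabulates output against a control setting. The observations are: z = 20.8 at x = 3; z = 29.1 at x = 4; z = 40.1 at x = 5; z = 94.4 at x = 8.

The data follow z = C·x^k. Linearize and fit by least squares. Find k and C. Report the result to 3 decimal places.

k = 1.558, C = 3.512

With ln zᵢ as the transformed response and ln xᵢ as the regressor:
AᵀA = [[10.0431, 6.1738]; [6.1738, 4]], rhs = [23.4045, 14.6446]ᵀ  (here Σln x = 6.1738, Σ(ln x)² = 10.0431, Σln z = 14.6446, Σln x·ln z = 23.4045).
Δ = 10.0431·4 − (6.1738)² = 2.0569; k = (23.4045·4 − 6.1738·14.6446)/2.0569 = 1.55826, ln C = (10.0431·14.6446 − 6.1738·23.4045)/2.0569 = 1.25606, so C = exp(1.25606) = 3.51156.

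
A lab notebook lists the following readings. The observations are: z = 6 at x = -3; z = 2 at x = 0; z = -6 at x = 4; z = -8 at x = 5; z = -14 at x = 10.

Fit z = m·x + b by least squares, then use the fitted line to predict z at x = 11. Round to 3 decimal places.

With design matrix M, MᵀM = [[150, 16]; [16, 5]] and Mᵀz = [-222, -20]ᵀ.
Determinant 150·5 − 16² = 494.
m = ((-222)·5 − 16·(-20))/494 = -395/247; b = (150·(-20) − 16·(-222))/494 = 276/247.
At x = 11: ẑ = (-395/247)·(11) + (276/247)·(1) = -313/19.

ẑ = -16.474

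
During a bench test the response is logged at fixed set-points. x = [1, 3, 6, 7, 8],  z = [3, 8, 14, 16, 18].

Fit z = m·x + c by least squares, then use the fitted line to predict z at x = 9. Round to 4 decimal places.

ẑ = 20.2706

Setting ∂/∂m … = 0 gives: 159·m + 25·c = 367;  25·m + 5·c = 59.
Determinant 159·5 − 25² = 170.
m = (367·5 − 25·59)/170 = 36/17; c = (159·59 − 25·367)/170 = 103/85.
At x = 9: ẑ = (36/17)·(9) + (103/85)·(1) = 1723/85.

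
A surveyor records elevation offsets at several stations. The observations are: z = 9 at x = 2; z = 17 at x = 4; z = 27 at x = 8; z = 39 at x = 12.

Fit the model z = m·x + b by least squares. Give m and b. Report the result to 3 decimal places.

From the data, Σx·x = 228, Σx = 26, Σ1 = 4.
For Mᵀz: Σx·z = 770, Σz = 92.
MᵀM·[m, b]ᵀ = Mᵀz becomes [[228, 26]; [26, 4]]·[m, b]ᵀ = [770, 92]ᵀ.
Eliminating b: 4·(row 1) − 26·(row 2) gives 236·m = 4·770 − 26·92 = 688, so m = 172/59.
Then b = (92 − 26·(172/59))/4 = 239/59.

m = 2.915, b = 4.051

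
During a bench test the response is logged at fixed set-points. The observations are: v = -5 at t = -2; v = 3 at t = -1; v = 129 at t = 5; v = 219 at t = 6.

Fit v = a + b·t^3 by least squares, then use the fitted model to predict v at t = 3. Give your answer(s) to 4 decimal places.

AᵀA·[a, b]ᵀ = Aᵀv reads: 4·a + 332·b = 346;  332·a + 62346·b = 63466.
det = 4·62346 − 332² = 139160.
a = (346·62346 − 332·63466)/139160 = 17893/4970; b = (4·63466 − 332·346)/139160 = 2482/2485.
At t = 3: v̂ = (17893/4970)·(1) + (2482/2485)·(27) = 21703/710.

v̂ = 30.5676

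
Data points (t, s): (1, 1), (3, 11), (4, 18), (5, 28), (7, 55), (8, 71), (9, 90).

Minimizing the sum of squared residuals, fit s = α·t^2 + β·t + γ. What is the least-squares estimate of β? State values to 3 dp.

β = 0.303

Setting ∂/∂α … = 0 gives: 14021·α + 1801·β + 245·γ = 15617;  1801·α + 245·β + 37·γ = 2009;  245·α + 37·β + 7·γ = 274.
(Σt^2·t^2 = 14021, Σt^2·t = 1801, Σt^2 = 245, Σt·t = 245, Σt = 37, Σ1 = 7, Σt^2·s = 15617, Σt·s = 2009, Σs = 274.)
Row-reducing yields α = 24823/23016, β = 997/3288, γ = -797/3836.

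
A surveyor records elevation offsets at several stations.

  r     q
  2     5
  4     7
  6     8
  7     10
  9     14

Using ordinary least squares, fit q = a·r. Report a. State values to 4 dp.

a = 1.5161

Forming MᵀM = [[186]] and Mᵀq = [282]ᵀ gives MᵀM·[a]ᵀ = Mᵀq.
a = 282/186 = 1.51613.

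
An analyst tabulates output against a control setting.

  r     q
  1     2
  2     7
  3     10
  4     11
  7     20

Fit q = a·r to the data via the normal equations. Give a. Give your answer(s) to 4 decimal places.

The normal equations are: 79·a = 230.
(Σr·r = 79, Σr·q = 230.)
a = 230/79 = 2.91139.

a = 2.9114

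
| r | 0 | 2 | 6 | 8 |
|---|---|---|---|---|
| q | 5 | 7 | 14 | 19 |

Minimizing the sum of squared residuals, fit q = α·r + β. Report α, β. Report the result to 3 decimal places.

α = 1.750, β = 4.250

From the data, Σr·r = 104, Σr = 16, Σ1 = 4.
And Σr·q = 250, Σq = 45.
MᵀM·[α, β]ᵀ = Mᵀq becomes [[104, 16]; [16, 4]]·[α, β]ᵀ = [250, 45]ᵀ.
Determinant 104·4 − 16² = 160.
α = (250·4 − 16·45)/160 = 7/4; β = (104·45 − 16·250)/160 = 17/4.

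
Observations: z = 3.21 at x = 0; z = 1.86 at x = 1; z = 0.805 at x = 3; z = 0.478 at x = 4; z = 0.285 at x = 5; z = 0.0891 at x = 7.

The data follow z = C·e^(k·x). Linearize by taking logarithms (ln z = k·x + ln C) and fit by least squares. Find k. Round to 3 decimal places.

Let Y = ln z. Fitting Y = k·x + ln C by least squares:
Σx = 20.0000, Σ(x)² = 100.0000, Σln z = -2.8415, Σx·ln z = -26.1850.
Equations: 100.0000·k + 20.0000·ln C = -26.1850;  20.0000·k + 6·ln C = -2.8415.
Slope k = (n·Σx·ln z − Σx·Σln z)/(n·Σ(x)² − (Σx)²) = (6·-26.1850 − 20.0000·-2.8415)/200.0000 = -0.50140; ln C = (Σln z − k·Σx)/n = 1.19777.

k = -0.501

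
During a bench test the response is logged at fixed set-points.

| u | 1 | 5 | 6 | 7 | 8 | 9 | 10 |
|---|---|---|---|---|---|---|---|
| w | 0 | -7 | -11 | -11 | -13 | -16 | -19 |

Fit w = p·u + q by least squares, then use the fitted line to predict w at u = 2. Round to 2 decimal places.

With design matrix X, XᵀX = [[356, 46]; [46, 7]] and Xᵀw = [-616, -77]ᵀ.
Determinant 356·7 − 46² = 376.
p = ((-616)·7 − 46·(-77))/376 = -385/188; q = (356·(-77) − 46·(-616))/376 = 231/94.
At u = 2: ŵ = (-385/188)·(2) + (231/94)·(1) = -77/47.

ŵ = -1.64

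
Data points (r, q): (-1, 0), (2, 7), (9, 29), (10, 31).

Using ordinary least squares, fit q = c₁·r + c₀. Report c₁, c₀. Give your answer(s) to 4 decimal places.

c₁ = 2.9070, c₀ = 2.2151

Setting ∂/∂c₁ … = 0 gives: 186·c₁ + 20·c₀ = 585;  20·c₁ + 4·c₀ = 67.
Determinant 186·4 − 20² = 344.
c₁ = (585·4 − 20·67)/344 = 125/43; c₀ = (186·67 − 20·585)/344 = 381/172.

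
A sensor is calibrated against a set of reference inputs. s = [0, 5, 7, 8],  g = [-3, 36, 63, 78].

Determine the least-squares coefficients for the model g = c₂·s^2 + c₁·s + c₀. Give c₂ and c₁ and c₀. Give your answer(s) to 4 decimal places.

c₂ = 0.7722, c₁ = 3.9756, c₀ = -3.0176

Setting ∂/∂c₂ … = 0 gives: 7122·c₂ + 980·c₁ + 138·c₀ = 8979;  980·c₂ + 138·c₁ + 20·c₀ = 1245;  138·c₂ + 20·c₁ + 4·c₀ = 174.
(Σs^2·s^2 = 7122, Σs^2·s = 980, Σs^2 = 138, Σs·s = 138, Σs = 20, Σ1 = 4, Σs^2·g = 8979, Σs·g = 1245, Σg = 174.)
Solving the 3×3 system (Gaussian elimination) gives c₂ = 2169/2809, c₁ = 22335/5618, c₀ = -16953/5618.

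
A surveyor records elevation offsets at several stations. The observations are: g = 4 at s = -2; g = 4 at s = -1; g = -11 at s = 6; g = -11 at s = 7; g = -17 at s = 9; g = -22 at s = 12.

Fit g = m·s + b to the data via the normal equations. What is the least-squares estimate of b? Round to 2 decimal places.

The normal equations are: 315·m + 31·b = -572;  31·m + 6·b = -53.
(Σs·s = 315, Σs = 31, Σ1 = 6, Σs·g = -572, Σg = -53.)
det = 315·6 − 31² = 929.
m = ((-572)·6 − 31·(-53))/929 = -1789/929; b = (315·(-53) − 31·(-572))/929 = 1037/929.

b = 1.12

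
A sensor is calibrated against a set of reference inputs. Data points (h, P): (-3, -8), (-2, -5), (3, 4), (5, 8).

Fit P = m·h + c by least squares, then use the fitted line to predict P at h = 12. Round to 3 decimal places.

From the data, Σh·h = 47, Σh = 3, Σ1 = 4.
Moment sums: Σh·P = 86, ΣP = -1.
XᵀX·[m, c]ᵀ = XᵀP becomes [[47, 3]; [3, 4]]·[m, c]ᵀ = [86, -1]ᵀ.
Eliminating c: 4·(row 1) − 3·(row 2) gives 179·m = 4·86 − 3·(-1) = 347, so m = 347/179.
Then c = ((-1) − 3·(347/179))/4 = -305/179.
At h = 12: P̂ = (347/179)·(12) + (-305/179)·(1) = 3859/179.

P̂ = 21.559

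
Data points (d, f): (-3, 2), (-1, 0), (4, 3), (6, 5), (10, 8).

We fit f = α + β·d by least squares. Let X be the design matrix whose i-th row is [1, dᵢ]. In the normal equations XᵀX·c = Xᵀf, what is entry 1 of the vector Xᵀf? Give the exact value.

Entry 1 ↔ basis 1, so (Xᵀf)_{1} = Σᵢ fᵢ = (1)·(2) + (1)·(0) + (1)·(3) + (1)·(5) + (1)·(8) = 18.

18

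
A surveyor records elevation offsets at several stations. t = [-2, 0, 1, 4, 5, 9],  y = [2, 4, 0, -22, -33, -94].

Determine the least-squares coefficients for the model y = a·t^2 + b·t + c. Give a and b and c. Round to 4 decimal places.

With design matrix A, AᵀA = [[7459, 911, 127]; [911, 127, 17]; [127, 17, 6]] and Aᵀy = [-8783, -1103, -143]ᵀ.
Row-reducing yields a = -103733/108474, b = -234959/108474, c = 46017/18079.

a = -0.9563, b = -2.1660, c = 2.5453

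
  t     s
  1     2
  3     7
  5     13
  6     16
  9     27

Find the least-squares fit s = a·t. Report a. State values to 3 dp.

Compute the Gram sums: Σt·t = 152.
For Xᵀs: Σt·s = 427.
XᵀX·[a]ᵀ = Xᵀs becomes [[152]]·[a]ᵀ = [427]ᵀ.
Hence a = 427 / 152 ≈ 2.80921.

a = 2.809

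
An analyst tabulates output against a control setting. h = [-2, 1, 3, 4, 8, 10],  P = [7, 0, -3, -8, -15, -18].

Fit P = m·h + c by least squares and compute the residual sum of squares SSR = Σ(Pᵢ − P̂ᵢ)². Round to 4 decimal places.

SSR = 5.5986

Compute the Gram sums: Σh·h = 194, Σh = 24, Σ1 = 6.
And Σh·P = -355, ΣP = -37.
MᵀM·[m, c]ᵀ = MᵀP becomes [[194, 24]; [24, 6]]·[m, c]ᵀ = [-355, -37]ᵀ.
Eliminating c: 6·(row 1) − 24·(row 2) gives 588·m = 6·(-355) − 24·(-37) = -1242, so m = -207/98.
Then c = ((-37) − 24·(-207/98))/6 = 671/294.
Residuals: 145/294, -25/147, 155/147, -11/6, -113/294, 247/294; SSR = 823/147.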